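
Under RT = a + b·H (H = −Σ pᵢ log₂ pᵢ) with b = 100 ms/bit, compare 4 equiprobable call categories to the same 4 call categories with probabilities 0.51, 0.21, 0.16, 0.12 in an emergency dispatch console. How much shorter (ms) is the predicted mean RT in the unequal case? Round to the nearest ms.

The RT saving is b·ΔH. Equiprobable H₀ = log₂(4) = 2.0000 bits; with the given probabilities H = 1.7583 bits.
b·(H₀ − H) = 100 × (2.0000 − 1.7583) = 24.17 ms.

24 ms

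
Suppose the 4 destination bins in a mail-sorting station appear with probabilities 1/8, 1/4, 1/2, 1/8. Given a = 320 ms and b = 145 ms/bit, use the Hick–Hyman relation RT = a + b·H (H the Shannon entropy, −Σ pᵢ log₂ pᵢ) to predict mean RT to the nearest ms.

H = −Σ pᵢ log₂ pᵢ = 0.125·3 + 0.25·2 + 0.5·1 + 0.125·3 = 1.750 bits.
RT = 320 + 145 × 1.750 = 573.75 ms.

574 ms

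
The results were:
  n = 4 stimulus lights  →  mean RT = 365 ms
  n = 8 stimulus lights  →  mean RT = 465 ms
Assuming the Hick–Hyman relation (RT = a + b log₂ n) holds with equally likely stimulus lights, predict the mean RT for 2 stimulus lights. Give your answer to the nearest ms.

With log₂ n on the abscissa the relation is linear; from the two conditions:
  b = (465 − 365) / (log₂ 8 − log₂ 4) = 100 / (3 − 2) = 100 ms/bit
  a = 365 − 100 × 2 = 165 ms
Then RT(2) = 165 + 100 × log₂ 2 = 165 + 100 × 1 ≈ 265.000 ms.

265 ms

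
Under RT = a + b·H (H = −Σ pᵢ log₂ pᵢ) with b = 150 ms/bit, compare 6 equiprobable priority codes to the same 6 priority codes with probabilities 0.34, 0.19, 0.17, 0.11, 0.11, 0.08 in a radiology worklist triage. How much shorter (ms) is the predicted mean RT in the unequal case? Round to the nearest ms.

26 ms

The RT saving is b·ΔH. Equiprobable H₀ = log₂(6) = 2.5850 bits; with the given probabilities H = 2.4111 bits.
b·(H₀ − H) = 150 × (2.5850 − 2.4111) = 26.08 ms.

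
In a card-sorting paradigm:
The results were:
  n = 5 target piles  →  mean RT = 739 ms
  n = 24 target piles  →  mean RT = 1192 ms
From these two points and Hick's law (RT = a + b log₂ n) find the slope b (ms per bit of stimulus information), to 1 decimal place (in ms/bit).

The slope on a log₂ axis is (1192 − 739) / (4.5850 − 2.3219) = 200.174 ms/bit.

200.2 ms/bit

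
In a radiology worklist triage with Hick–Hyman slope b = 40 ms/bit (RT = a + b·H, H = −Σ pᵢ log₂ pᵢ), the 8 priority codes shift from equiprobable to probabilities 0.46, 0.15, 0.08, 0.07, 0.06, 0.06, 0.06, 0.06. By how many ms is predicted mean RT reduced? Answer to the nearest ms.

22 ms

Equiprobable entropy H₀ = log₂ 8 = 3.0000 bits.
Skewed entropy H = −Σ pᵢ log₂ pᵢ = 2.4601 bits.
ΔRT = b·(H₀ − H) = 40 × 0.5399 = 21.60 ms.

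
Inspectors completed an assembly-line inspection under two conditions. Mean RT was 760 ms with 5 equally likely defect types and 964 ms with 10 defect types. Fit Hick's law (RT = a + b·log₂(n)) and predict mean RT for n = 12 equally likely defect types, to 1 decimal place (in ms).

With log₂ n on the abscissa the relation is linear; from the two conditions:
  b = (964 − 760) / (log₂ 10 − log₂ 5) = 204 / (3.3219 − 2.3219) = 204.000 ms/bit
  a = 760 − 204.000 × 2.3219 = 286.327 ms
Then RT(12) = 286.327 + 204.000 × log₂ 12 = 286.327 + 204.000 × 3.5850 ≈ 1017.659 ms.

1017.7 ms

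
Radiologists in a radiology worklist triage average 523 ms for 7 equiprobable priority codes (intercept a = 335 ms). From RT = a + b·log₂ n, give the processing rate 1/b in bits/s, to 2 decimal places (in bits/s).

Choice component = 523 − 335 = 188 ms over log₂(7) = 2.8074 bits.
b = 188 / 2.8074 = 66.967 ms/bit, so 1/b = 14.933 bits/s.

14.93 bits/s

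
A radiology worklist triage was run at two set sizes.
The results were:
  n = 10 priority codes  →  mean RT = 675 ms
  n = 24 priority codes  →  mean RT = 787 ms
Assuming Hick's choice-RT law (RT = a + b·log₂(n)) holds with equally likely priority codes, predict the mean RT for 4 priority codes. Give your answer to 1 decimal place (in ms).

Fit slope and intercept:
  b = (787 − 675) / (log₂ 24 − log₂ 10) = 112 / (4.5850 − 3.3219) = 88.675 ms/bit
  a = 675 − 88.675 × 3.3219 = 380.427 ms
Then RT(4) = 380.427 + 88.675 × log₂ 4 = 380.427 + 88.675 × 2 ≈ 557.778 ms.

557.8 ms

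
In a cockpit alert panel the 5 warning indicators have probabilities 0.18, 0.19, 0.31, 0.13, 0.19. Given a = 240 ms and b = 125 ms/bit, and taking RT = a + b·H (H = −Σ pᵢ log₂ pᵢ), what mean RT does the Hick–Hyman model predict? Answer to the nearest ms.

523 ms

Entropy contributions −pᵢ log₂ pᵢ: 0.4453, 0.4552, 0.5238, 0.3826, 0.4552; sum H = 2.2622 bits.
RT = a + bH = 240 + 125·2.2622 = 522.77 ms.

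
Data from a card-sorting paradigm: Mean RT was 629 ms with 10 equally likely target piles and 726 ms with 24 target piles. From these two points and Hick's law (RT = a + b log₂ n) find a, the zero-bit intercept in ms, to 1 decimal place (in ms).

The slope on a log₂ axis is (726 − 629) / (4.5850 − 3.3219) = 76.799 ms/bit.
Intercept: a = 629 − 76.799·log₂(10) = 373.879 ms.

373.9 ms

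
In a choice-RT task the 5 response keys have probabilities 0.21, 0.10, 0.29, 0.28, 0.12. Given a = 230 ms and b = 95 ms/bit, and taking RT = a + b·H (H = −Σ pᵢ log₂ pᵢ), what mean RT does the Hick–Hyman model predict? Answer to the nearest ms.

439 ms

Entropy contributions −pᵢ log₂ pᵢ: 0.4728, 0.3322, 0.5179, 0.5142, 0.3671; sum H = 2.2042 bits.
RT = a + bH = 230 + 95·2.2042 = 439.40 ms.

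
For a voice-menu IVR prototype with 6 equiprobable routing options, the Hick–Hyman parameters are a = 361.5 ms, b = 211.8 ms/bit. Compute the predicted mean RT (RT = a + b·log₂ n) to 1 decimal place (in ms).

909.0 ms

log₂(6) = 2.5850 bits, so RT = 361.5 + 211.8 × 2.5850 ≈ 908.995 ms.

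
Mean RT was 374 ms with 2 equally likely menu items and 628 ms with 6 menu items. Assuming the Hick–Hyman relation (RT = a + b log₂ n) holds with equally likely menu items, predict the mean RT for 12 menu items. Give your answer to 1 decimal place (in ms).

With log₂ n on the abscissa the relation is linear; from the two conditions:
  b = (628 − 374) / (log₂ 6 − log₂ 2) = 254 / (2.5850 − 1) = 160.256 ms/bit
  a = 374 − 160.256 × 1 = 213.744 ms
Then RT(12) = 213.744 + 160.256 × log₂ 12 = 213.744 + 160.256 × 3.5850 ≈ 788.256 ms.

788.3 ms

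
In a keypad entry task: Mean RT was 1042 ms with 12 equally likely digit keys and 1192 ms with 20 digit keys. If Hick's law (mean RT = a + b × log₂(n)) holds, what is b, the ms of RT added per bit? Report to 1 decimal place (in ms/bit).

203.5 ms/bit

Slope: b = (1192 − 1042) / (log₂ 20 − log₂ 12) = 150/0.7370 = 203.537 ms/bit.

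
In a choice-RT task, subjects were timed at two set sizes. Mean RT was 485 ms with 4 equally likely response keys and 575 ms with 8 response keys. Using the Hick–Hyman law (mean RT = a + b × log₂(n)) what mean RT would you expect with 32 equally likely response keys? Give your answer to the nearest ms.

755 ms

Fit slope and intercept:
  b = (575 − 485) / (log₂ 8 − log₂ 4) = 90 / (3 − 2) = 90 ms/bit
  a = 485 − 90 × 2 = 305 ms
Then RT(32) = 305 + 90 × log₂ 32 = 305 + 90 × 5 ≈ 755.000 ms.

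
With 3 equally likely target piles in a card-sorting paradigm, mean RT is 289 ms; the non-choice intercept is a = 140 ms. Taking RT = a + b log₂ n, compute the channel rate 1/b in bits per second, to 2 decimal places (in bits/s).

b = (289 − 140)/log₂ 3 = 149/1.5850 = 94.009 ms per bit = 0.09401 s/bit; the reciprocal is 10.637 bits/s.

10.64 bits/s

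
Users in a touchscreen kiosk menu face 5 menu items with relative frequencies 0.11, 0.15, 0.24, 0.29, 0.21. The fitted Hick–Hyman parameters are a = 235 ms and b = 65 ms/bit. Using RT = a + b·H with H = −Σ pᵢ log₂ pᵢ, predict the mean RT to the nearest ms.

H = 0.11·log₂(1/0.11) + 0.15·log₂(1/0.15) + 0.24·log₂(1/0.24) + 0.29·log₂(1/0.29) + 0.21·log₂(1/0.21) = 2.2457 bits.
RT = 235 + 65 × 2.2457 = 380.97 ms.

381 ms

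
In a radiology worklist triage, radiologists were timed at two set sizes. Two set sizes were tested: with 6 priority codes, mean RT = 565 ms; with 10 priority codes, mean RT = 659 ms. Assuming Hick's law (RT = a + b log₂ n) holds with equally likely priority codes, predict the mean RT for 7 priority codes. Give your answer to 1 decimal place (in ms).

593.4 ms

Solve the two-equation system in a and b:
  b = (659 − 565) / (log₂ 10 − log₂ 6) = 94 / (3.3219 − 2.5850) = 127.550 ms/bit
  a = 565 − 127.550 × 2.5850 = 235.288 ms
Then RT(7) = 235.288 + 127.550 × log₂ 7 = 235.288 + 127.550 × 2.8074 ≈ 593.366 ms.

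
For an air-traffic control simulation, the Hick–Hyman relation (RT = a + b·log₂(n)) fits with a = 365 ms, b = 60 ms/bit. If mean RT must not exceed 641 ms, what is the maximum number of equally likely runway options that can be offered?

24

Information budget: (641 − 365)/60 = 4.6000 bits, so n ≤ 2^4.6000 = 24.251 → at most 24.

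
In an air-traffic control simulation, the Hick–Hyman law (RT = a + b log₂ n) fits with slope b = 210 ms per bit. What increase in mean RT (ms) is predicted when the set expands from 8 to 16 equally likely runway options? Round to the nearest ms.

210 ms

Only the slope matters, since a is common to both: ΔRT = b·log₂(n₂/n₁).
log₂(16) − log₂(8) = log₂(16/8) = log₂(2) = 1.
ΔRT = 210 × 1.0000 = 210.000 ms.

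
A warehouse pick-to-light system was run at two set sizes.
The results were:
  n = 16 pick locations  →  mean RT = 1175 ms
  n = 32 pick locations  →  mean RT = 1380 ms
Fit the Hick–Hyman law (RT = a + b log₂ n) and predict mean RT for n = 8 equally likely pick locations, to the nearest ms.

Fit slope and intercept:
  b = (1380 − 1175) / (log₂ 32 − log₂ 16) = 205 / (5 − 4) = 205 ms/bit
  a = 1175 − 205 × 4 = 355 ms
Then RT(8) = 355 + 205 × log₂ 8 = 355 + 205 × 3 ≈ 970.000 ms.

970 ms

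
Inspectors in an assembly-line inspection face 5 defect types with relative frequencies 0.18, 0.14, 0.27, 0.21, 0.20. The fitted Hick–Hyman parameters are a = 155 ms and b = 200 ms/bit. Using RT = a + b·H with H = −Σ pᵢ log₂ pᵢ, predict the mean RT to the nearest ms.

Entropy contributions −pᵢ log₂ pᵢ: 0.4453, 0.3971, 0.5100, 0.4728, 0.4644; sum H = 2.2896 bits.
RT = a + bH = 155 + 200·2.2896 = 612.93 ms.

613 ms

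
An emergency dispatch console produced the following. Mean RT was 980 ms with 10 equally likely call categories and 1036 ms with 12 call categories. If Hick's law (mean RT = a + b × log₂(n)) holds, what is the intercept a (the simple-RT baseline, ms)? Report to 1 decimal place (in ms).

272.8 ms

b = (RT₂ − RT₁)/(log₂ n₂ − log₂ n₁) = (1036 − 980)/(3.5850 − 3.3219) = 212.900 ms/bit.
Intercept: a = 980 − 212.900·log₂(10) = 272.762 ms.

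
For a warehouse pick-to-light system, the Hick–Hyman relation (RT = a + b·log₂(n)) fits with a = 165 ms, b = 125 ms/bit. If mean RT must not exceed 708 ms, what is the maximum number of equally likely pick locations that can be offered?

Information budget: (708 − 165)/125 = 4.3440 bits, so n ≤ 2^4.3440 = 20.308 → at most 20.

20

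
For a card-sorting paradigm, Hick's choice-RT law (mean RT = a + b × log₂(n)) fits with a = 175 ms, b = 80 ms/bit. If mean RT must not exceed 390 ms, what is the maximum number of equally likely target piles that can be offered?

6

Set 175 + 80·log₂ n ≤ 390 → log₂ n ≤ (390 − 175)/80 = 2.6875.
So n ≤ 2^2.6875 = 6.442; the largest integer n is 6.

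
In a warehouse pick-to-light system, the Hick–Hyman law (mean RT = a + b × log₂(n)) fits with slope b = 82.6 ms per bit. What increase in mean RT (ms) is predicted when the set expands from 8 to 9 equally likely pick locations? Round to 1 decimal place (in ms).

ΔRT = (a + b log₂ n₂) − (a + b log₂ n₁) = b·(log₂ n₂ − log₂ n₁).
log₂(9) − log₂(8) = 3.1699 − 3 = 0.1699.
ΔRT = 82.6 × 0.1699 = 14.036 ms.

14.0 ms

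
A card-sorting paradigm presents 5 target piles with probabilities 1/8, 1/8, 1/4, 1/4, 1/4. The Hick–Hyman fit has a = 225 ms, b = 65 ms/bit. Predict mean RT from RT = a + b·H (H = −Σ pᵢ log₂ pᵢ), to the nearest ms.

H = −Σ pᵢ log₂ pᵢ = 0.125·3 + 0.125·3 + 0.25·2 + 0.25·2 + 0.25·2 = 2.250 bits.
RT = 225 + 65 × 2.250 = 371.25 ms.

371 ms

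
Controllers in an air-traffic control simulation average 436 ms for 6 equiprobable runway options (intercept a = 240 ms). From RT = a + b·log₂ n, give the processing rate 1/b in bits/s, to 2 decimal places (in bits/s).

13.19 bits/s

Choice component = 436 − 240 = 196 ms over log₂(6) = 2.5850 bits.
b = 196 / 2.5850 = 75.823 ms/bit, so 1/b = 13.189 bits/s.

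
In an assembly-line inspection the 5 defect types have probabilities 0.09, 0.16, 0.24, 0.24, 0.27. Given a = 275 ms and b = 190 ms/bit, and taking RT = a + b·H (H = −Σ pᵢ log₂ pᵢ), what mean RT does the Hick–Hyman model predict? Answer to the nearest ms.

Entropy contributions −pᵢ log₂ pᵢ: 0.3127, 0.4230, 0.4941, 0.4941, 0.5100; sum H = 2.2340 bits.
RT = a + bH = 275 + 190·2.2340 = 699.45 ms.

699 ms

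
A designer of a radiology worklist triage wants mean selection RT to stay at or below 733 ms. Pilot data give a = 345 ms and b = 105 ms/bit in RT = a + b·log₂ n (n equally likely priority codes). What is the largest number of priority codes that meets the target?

12

105·log₂ n ≤ 733 − 345 = 388, giving log₂ n ≤ 3.6952 and n ≤ 12.953. The largest whole number is 12.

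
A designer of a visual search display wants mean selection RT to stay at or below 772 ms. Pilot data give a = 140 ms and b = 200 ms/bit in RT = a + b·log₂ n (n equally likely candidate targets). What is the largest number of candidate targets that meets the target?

Set 140 + 200·log₂ n ≤ 772 → log₂ n ≤ (772 − 140)/200 = 3.1600.
So n ≤ 2^3.1600 = 8.938; the largest integer n is 8.

8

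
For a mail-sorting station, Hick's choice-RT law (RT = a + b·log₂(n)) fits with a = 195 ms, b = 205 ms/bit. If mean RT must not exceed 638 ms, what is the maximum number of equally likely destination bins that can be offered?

205·log₂ n ≤ 638 − 195 = 443, giving log₂ n ≤ 2.1610 and n ≤ 4.472. The largest whole number is 4.

4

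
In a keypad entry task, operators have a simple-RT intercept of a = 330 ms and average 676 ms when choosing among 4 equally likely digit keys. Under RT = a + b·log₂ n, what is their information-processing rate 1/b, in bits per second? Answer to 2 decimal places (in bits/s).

Choice component = 676 − 330 = 346 ms over log₂(4) = 2 bits.
b = 346 / 2 = 173.000 ms/bit, so 1/b = 5.780 bits/s.

5.78 bits/s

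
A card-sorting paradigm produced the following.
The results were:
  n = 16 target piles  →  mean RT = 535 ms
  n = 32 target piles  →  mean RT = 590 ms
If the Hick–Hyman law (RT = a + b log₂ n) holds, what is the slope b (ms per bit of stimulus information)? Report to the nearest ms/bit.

55 ms/bit

Slope: b = (590 − 535) / (log₂ 32 − log₂ 16) = 55/1.0000 = 55 ms/bit.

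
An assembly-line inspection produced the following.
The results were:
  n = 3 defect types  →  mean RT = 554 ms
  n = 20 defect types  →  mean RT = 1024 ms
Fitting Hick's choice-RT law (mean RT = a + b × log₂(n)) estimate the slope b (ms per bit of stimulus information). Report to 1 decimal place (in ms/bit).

Slope: b = (1024 − 554) / (log₂ 20 − log₂ 3) = 470/2.7370 = 171.723 ms/bit.

171.7 ms/bit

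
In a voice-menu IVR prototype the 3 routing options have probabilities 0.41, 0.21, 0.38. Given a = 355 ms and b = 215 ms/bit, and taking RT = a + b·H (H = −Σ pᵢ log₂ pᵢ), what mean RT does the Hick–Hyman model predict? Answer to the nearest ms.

684 ms

Entropy contributions −pᵢ log₂ pᵢ: 0.5274, 0.4728, 0.5305; sum H = 1.5307 bits.
RT = a + bH = 355 + 215·1.5307 = 684.09 ms.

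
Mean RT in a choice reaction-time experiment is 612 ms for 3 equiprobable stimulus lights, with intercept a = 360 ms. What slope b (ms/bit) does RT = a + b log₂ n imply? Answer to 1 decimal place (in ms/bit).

159.0 ms/bit

log₂(3) = 1.5850 bits.
b = (RT − a)/log₂ n = (612 − 360) / 1.5850 = 158.994 ms/bit.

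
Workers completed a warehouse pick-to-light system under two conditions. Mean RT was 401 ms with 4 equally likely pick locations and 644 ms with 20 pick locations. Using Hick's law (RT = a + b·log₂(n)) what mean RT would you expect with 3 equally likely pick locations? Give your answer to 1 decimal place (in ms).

Solve the two-equation system in a and b:
  b = (644 − 401) / (log₂ 20 − log₂ 4) = 243 / (4.3219 − 2) = 104.654 ms/bit
  a = 401 − 104.654 × 2 = 191.691 ms
Then RT(3) = 191.691 + 104.654 × log₂ 3 = 191.691 + 104.654 × 1.5850 ≈ 357.564 ms.

357.6 ms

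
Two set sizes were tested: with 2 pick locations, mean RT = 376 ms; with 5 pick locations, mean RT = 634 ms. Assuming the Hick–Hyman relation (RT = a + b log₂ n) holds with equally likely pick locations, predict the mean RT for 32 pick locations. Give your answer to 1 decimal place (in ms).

Fit slope and intercept:
  b = (634 − 376) / (log₂ 5 − log₂ 2) = 258 / (2.3219 − 1) = 195.169 ms/bit
  a = 376 − 195.169 × 1 = 180.831 ms
Then RT(32) = 180.831 + 195.169 × log₂ 32 = 180.831 + 195.169 × 5 ≈ 1156.678 ms.

1156.7 ms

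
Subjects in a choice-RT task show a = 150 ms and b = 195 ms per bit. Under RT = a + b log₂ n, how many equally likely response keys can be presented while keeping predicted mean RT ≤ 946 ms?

Set 150 + 195·log₂ n ≤ 946 → log₂ n ≤ (946 − 150)/195 = 4.0821.
So n ≤ 2^4.0821 = 16.936; the largest integer n is 16.

16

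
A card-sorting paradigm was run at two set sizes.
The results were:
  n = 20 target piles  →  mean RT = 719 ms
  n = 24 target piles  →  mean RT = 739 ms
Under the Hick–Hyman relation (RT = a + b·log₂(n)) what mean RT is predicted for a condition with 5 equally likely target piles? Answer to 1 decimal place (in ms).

Fit slope and intercept:
  b = (739 − 719) / (log₂ 24 − log₂ 20) = 20 / (4.5850 − 4.3219) = 76.036 ms/bit
  a = 719 − 76.036 × 4.3219 = 390.379 ms
Then RT(5) = 390.379 + 76.036 × log₂ 5 = 390.379 + 76.036 × 2.3219 ≈ 566.929 ms.

566.9 ms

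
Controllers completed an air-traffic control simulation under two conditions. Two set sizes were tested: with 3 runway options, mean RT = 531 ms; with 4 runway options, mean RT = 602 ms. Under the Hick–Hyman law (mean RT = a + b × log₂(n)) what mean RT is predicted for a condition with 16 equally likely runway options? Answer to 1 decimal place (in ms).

Fit slope and intercept:
  b = (602 − 531) / (log₂ 4 − log₂ 3) = 71 / (2 − 1.5850) = 171.069 ms/bit
  a = 531 − 171.069 × 1.5850 = 259.862 ms
Then RT(16) = 259.862 + 171.069 × log₂ 16 = 259.862 + 171.069 × 4 ≈ 944.138 ms.

944.1 ms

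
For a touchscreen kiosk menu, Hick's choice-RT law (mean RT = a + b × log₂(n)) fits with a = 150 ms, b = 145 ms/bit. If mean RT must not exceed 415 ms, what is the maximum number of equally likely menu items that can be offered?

145·log₂ n ≤ 415 − 150 = 265, giving log₂ n ≤ 1.8276 and n ≤ 3.549. The largest whole number is 3.

3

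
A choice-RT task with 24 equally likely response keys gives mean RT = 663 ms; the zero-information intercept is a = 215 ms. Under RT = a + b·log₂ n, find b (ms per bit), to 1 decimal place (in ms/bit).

24 alternatives carry log₂ 24 = 4.5850 bits; the choice cost is 663 − 215 = 448 ms, so b = 448/4.5850 = 97.711 ms/bit.

97.7 ms/bit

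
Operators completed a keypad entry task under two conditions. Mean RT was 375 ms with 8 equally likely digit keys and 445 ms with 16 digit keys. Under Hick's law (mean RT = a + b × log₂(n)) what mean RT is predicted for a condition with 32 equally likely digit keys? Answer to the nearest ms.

515 ms

With log₂ n on the abscissa the relation is linear; from the two conditions:
  b = (445 − 375) / (log₂ 16 − log₂ 8) = 70 / (4 − 3) = 70 ms/bit
  a = 375 − 70 × 3 = 165 ms
Then RT(32) = 165 + 70 × log₂ 32 = 165 + 70 × 5 ≈ 515.000 ms.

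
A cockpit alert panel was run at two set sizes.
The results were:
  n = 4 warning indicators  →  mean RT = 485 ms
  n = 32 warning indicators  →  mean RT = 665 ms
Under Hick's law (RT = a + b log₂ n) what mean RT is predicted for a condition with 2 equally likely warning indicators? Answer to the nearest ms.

425 ms

Fit slope and intercept:
  b = (665 − 485) / (log₂ 32 − log₂ 4) = 180 / (5 − 2) = 60 ms/bit
  a = 485 − 60 × 2 = 365 ms
Then RT(2) = 365 + 60 × log₂ 2 = 365 + 60 × 1 ≈ 425.000 ms.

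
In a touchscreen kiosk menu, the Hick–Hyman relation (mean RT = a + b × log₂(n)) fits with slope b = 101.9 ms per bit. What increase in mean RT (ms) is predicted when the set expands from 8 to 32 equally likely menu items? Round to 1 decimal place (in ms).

203.8 ms

ΔRT = (a + b log₂ n₂) − (a + b log₂ n₁) = b·(log₂ n₂ − log₂ n₁).
log₂(32) − log₂(8) = log₂(32/8) = log₂(4) = 2.
ΔRT = 101.9 × 2.0000 = 203.800 ms.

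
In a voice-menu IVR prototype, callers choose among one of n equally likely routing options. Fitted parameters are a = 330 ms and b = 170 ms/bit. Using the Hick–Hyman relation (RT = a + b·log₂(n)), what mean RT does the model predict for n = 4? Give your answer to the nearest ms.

log₂(4) = 2 bits, so RT = 330 + 170 × 2 ≈ 670.000 ms.

670 ms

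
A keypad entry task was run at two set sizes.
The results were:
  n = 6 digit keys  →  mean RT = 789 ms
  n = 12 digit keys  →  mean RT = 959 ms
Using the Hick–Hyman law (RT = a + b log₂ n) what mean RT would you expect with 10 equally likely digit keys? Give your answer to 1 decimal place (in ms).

914.3 ms

Solve the two-equation system in a and b:
  b = (959 − 789) / (log₂ 12 − log₂ 6) = 170 / (3.5850 − 2.5850) = 170.000 ms/bit
  a = 789 − 170.000 × 2.5850 = 349.556 ms
Then RT(10) = 349.556 + 170.000 × log₂ 10 = 349.556 + 170.000 × 3.3219 ≈ 914.284 ms.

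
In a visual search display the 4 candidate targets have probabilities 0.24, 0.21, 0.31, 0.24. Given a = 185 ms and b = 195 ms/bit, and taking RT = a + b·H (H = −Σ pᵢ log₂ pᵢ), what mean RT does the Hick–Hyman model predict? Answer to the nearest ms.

H = 0.24·log₂(1/0.24) + 0.21·log₂(1/0.21) + 0.31·log₂(1/0.31) + 0.24·log₂(1/0.24) = 1.9849 bits.
RT = 185 + 195 × 1.9849 = 572.05 ms.

572 ms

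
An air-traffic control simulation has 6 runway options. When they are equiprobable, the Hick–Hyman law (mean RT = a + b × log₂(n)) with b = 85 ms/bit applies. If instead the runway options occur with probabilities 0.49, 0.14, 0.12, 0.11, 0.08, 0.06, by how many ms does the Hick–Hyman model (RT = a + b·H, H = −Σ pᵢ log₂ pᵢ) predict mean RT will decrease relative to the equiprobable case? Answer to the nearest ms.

37 ms

Equiprobable entropy H₀ = log₂ 6 = 2.5850 bits.
Skewed entropy H = −Σ pᵢ log₂ pᵢ = 2.1538 bits.
ΔRT = b·(H₀ − H) = 85 × 0.4312 = 36.65 ms.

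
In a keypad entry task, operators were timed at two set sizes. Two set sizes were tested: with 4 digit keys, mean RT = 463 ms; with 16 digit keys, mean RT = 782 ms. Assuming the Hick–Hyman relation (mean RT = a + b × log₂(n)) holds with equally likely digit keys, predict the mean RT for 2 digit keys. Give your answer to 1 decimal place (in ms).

Solve the two-equation system in a and b:
  b = (782 − 463) / (log₂ 16 − log₂ 4) = 319 / (4 − 2) = 159.500 ms/bit
  a = 463 − 159.500 × 2 = 144.000 ms
Then RT(2) = 144.000 + 159.500 × log₂ 2 = 144.000 + 159.500 × 1 ≈ 303.500 ms.

303.5 ms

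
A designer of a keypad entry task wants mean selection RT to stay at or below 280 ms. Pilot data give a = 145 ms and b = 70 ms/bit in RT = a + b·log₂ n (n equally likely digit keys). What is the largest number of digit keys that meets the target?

70·log₂ n ≤ 280 − 145 = 135, giving log₂ n ≤ 1.9286 and n ≤ 3.807. The largest whole number is 3.

3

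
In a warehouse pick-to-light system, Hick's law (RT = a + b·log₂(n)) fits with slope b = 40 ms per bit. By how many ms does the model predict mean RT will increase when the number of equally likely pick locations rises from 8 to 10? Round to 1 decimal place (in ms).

12.9 ms

Only the slope matters, since a is common to both: ΔRT = b·log₂(n₂/n₁).
log₂(10) − log₂(8) = 3.3219 − 3 = 0.3219.
ΔRT = 40 × 0.3219 = 12.877 ms.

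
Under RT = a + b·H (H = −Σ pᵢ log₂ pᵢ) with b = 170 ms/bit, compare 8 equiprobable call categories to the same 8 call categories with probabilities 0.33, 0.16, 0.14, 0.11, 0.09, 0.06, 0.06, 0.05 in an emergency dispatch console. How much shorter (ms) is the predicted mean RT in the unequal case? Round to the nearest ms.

49 ms

Equiprobable entropy H₀ = log₂ 8 = 3.0000 bits.
Skewed entropy H = −Σ pᵢ log₂ pᵢ = 2.7141 bits.
ΔRT = b·(H₀ − H) = 170 × 0.2859 = 48.61 ms.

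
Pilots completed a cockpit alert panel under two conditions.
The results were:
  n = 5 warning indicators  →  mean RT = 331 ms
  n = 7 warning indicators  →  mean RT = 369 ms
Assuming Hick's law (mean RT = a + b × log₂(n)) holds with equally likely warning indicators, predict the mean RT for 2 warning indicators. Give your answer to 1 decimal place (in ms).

RT is linear in log₂ n, so two points fix the line:
  b = (369 − 331) / (log₂ 7 − log₂ 5) = 38 / (2.8074 − 2.3219) = 78.282 ms/bit
  a = 331 − 78.282 × 2.3219 = 149.236 ms
Then RT(2) = 149.236 + 78.282 × log₂ 2 = 149.236 + 78.282 × 1 ≈ 227.517 ms.

227.5 ms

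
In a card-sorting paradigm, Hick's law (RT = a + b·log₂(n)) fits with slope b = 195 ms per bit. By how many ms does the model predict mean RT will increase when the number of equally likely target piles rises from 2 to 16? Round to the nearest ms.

Only the slope matters, since a is common to both: ΔRT = b·log₂(n₂/n₁).
log₂(16) − log₂(2) = log₂(16/2) = log₂(8) = 3.
ΔRT = 195 × 3.0000 = 585.000 ms.

585 ms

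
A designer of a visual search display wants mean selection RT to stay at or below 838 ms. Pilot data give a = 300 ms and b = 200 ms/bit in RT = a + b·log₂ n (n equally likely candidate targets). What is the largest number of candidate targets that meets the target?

Information budget: (838 − 300)/200 = 2.6900 bits, so n ≤ 2^2.6900 = 6.453 → at most 6.

6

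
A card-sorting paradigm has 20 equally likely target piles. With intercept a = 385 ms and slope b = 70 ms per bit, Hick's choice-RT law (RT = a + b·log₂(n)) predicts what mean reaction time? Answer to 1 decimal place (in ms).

log₂(20) = 4.3219 bits, so RT = 385 + 70 × 4.3219 ≈ 687.535 ms.

687.5 ms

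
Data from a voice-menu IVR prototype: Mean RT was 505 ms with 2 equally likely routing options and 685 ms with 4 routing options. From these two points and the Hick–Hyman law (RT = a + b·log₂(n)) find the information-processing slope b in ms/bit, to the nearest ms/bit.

Slope: b = (685 − 505) / (log₂ 4 − log₂ 2) = 180/1.0000 = 180 ms/bit.

180 ms/bit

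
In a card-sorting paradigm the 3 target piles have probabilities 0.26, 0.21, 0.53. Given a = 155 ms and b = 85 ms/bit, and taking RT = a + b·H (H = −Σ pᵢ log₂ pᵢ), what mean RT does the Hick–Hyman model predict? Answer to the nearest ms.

Entropy contributions −pᵢ log₂ pᵢ: 0.5053, 0.4728, 0.4854; sum H = 1.4636 bits.
RT = a + bH = 155 + 85·1.4636 = 279.40 ms.

279 ms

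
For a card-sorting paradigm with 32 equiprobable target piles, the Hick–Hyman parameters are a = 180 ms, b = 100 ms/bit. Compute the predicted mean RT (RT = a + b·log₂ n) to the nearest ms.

log₂(32) = 5 bits, so RT = 180 + 100 × 5 ≈ 680.000 ms.

680 ms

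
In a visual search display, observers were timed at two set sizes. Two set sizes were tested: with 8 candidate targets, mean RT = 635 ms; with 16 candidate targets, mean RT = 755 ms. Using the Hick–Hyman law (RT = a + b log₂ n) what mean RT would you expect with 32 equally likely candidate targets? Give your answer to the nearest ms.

875 ms

Fit slope and intercept:
  b = (755 − 635) / (log₂ 16 − log₂ 8) = 120 / (4 − 3) = 120 ms/bit
  a = 635 − 120 × 3 = 275 ms
Then RT(32) = 275 + 120 × log₂ 32 = 275 + 120 × 5 ≈ 875.000 ms.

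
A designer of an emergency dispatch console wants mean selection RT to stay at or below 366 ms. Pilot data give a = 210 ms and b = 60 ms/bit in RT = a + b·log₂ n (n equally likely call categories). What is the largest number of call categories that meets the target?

6

Set 210 + 60·log₂ n ≤ 366 → log₂ n ≤ (366 − 210)/60 = 2.6000.
So n ≤ 2^2.6000 = 6.063; the largest integer n is 6.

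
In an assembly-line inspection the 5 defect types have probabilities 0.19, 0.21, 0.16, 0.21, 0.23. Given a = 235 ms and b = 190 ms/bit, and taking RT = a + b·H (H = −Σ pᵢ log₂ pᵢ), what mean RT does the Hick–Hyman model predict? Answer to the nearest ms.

Entropy contributions −pᵢ log₂ pᵢ: 0.4552, 0.4728, 0.4230, 0.4728, 0.4877; sum H = 2.3116 bits.
RT = a + bH = 235 + 190·2.3116 = 674.20 ms.

674 ms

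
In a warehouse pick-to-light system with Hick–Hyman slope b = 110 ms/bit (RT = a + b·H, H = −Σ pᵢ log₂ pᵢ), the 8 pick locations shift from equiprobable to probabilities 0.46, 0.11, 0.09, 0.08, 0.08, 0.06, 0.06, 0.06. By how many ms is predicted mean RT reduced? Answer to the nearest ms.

The RT saving is b·ΔH. Equiprobable H₀ = log₂(8) = 3.0000 bits; with the given probabilities H = 2.4919 bits.
b·(H₀ − H) = 110 × (3.0000 − 2.4919) = 55.89 ms.

56 ms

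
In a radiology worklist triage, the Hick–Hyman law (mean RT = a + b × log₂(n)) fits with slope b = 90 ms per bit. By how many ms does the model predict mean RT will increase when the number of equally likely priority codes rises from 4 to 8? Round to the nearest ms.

90 ms

Only the slope matters, since a is common to both: ΔRT = b·log₂(n₂/n₁).
log₂(8) − log₂(4) = log₂(8/4) = log₂(2) = 1.
ΔRT = 90 × 1.0000 = 90.000 ms.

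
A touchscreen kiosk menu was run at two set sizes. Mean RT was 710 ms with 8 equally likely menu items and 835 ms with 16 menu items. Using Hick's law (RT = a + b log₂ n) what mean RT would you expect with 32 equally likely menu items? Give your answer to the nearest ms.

Solve the two-equation system in a and b:
  b = (835 − 710) / (log₂ 16 − log₂ 8) = 125 / (4 − 3) = 125 ms/bit
  a = 710 − 125 × 3 = 335 ms
Then RT(32) = 335 + 125 × log₂ 32 = 335 + 125 × 5 ≈ 960.000 ms.

960 ms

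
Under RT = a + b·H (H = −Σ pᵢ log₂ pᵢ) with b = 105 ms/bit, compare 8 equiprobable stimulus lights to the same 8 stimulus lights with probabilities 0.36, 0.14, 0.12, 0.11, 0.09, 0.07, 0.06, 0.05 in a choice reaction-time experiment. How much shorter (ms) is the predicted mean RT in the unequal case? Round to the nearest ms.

33 ms

The RT saving is b·ΔH. Equiprobable H₀ = log₂(8) = 3.0000 bits; with the given probabilities H = 2.6859 bits.
b·(H₀ − H) = 105 × (3.0000 − 2.6859) = 32.98 ms.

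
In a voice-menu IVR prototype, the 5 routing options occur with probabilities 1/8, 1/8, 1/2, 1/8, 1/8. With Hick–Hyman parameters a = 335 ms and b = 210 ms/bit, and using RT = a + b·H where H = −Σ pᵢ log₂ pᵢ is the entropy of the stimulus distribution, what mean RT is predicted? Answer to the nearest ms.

Each term −pᵢ log₂ pᵢ: 0.125·3 + 0.125·3 + 0.5·1 + 0.125·3 + 0.125·3; summed, H = 2.000 bits.
Mean RT = a + bH = 335 + 210·2.000 = 755.00 ms.

755 ms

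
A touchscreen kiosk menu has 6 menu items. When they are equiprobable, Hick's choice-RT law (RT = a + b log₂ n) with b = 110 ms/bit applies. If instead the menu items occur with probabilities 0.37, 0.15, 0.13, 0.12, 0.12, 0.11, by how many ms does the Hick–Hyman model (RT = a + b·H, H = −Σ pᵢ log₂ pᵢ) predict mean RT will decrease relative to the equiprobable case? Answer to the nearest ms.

The RT saving is b·ΔH. Equiprobable H₀ = log₂(6) = 2.5850 bits; with the given probabilities H = 2.4083 bits.
b·(H₀ − H) = 110 × (2.5850 − 2.4083) = 19.43 ms.

19 ms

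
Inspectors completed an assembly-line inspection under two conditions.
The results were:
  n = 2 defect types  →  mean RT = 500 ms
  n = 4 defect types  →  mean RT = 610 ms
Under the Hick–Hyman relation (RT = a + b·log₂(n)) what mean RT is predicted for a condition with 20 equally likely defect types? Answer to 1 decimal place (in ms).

Fit slope and intercept:
  b = (610 − 500) / (log₂ 4 − log₂ 2) = 110 / (2 − 1) = 110.000 ms/bit
  a = 500 − 110.000 × 1 = 390.000 ms
Then RT(20) = 390.000 + 110.000 × log₂ 20 = 390.000 + 110.000 × 4.3219 ≈ 865.412 ms.

865.4 ms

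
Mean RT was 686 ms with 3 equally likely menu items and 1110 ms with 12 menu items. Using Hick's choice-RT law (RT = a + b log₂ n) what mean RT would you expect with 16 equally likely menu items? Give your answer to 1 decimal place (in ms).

1198.0 ms

With log₂ n on the abscissa the relation is linear; from the two conditions:
  b = (1110 − 686) / (log₂ 12 − log₂ 3) = 424 / (3.5850 − 1.5850) = 212.000 ms/bit
  a = 686 − 212.000 × 1.5850 = 349.988 ms
Then RT(16) = 349.988 + 212.000 × log₂ 16 = 349.988 + 212.000 × 4 ≈ 1197.988 ms.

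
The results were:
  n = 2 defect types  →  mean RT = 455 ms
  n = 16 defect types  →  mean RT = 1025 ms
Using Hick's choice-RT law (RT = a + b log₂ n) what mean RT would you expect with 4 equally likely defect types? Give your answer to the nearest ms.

Solve the two-equation system in a and b:
  b = (1025 − 455) / (log₂ 16 − log₂ 2) = 570 / (4 − 1) = 190 ms/bit
  a = 455 − 190 × 1 = 265 ms
Then RT(4) = 265 + 190 × log₂ 4 = 265 + 190 × 2 ≈ 645.000 ms.

645 ms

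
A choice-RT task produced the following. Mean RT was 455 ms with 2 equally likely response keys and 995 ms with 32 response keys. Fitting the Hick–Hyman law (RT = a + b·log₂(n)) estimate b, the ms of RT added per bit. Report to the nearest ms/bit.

The slope on a log₂ axis is (995 − 455) / (5 − 1) = 135 ms/bit.

135 ms/bit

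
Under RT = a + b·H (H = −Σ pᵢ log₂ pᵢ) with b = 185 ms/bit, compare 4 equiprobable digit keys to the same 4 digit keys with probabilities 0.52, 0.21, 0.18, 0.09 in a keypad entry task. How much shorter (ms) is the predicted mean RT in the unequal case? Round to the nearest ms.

Equiprobable entropy H₀ = log₂ 4 = 2.0000 bits.
Skewed entropy H = −Σ pᵢ log₂ pᵢ = 1.7214 bits.
ΔRT = b·(H₀ − H) = 185 × 0.2786 = 51.55 ms.

52 ms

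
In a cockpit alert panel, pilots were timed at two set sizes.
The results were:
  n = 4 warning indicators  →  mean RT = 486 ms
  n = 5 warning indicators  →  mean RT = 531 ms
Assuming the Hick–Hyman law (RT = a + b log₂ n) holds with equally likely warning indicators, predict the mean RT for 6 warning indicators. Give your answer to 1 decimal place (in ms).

567.8 ms

With log₂ n on the abscissa the relation is linear; from the two conditions:
  b = (531 − 486) / (log₂ 5 − log₂ 4) = 45 / (2.3219 − 2) = 139.783 ms/bit
  a = 486 − 139.783 × 2 = 206.434 ms
Then RT(6) = 206.434 + 139.783 × log₂ 6 = 206.434 + 139.783 × 2.5850 ≈ 567.768 ms.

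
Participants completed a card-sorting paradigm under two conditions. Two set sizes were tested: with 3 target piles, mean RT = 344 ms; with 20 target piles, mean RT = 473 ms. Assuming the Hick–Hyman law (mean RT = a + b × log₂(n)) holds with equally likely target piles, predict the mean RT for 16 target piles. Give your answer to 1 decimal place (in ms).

457.8 ms

With log₂ n on the abscissa the relation is linear; from the two conditions:
  b = (473 − 344) / (log₂ 20 − log₂ 3) = 129 / (4.3219 − 1.5850) = 47.132 ms/bit
  a = 344 − 47.132 × 1.5850 = 269.297 ms
Then RT(16) = 269.297 + 47.132 × log₂ 16 = 269.297 + 47.132 × 4 ≈ 457.827 ms.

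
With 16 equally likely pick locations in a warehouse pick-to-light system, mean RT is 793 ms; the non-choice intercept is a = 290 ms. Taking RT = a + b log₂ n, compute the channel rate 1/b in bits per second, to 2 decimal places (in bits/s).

b = (793 − 290)/log₂ 16 = 503/4 = 125.750 ms per bit = 0.12575 s/bit; the reciprocal is 7.952 bits/s.

7.95 bits/s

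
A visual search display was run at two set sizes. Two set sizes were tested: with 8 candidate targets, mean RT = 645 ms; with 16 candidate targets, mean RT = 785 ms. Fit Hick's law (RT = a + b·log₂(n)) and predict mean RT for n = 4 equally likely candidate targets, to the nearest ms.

505 ms

Fit slope and intercept:
  b = (785 − 645) / (log₂ 16 − log₂ 8) = 140 / (4 − 3) = 140 ms/bit
  a = 645 − 140 × 3 = 225 ms
Then RT(4) = 225 + 140 × log₂ 4 = 225 + 140 × 2 ≈ 505.000 ms.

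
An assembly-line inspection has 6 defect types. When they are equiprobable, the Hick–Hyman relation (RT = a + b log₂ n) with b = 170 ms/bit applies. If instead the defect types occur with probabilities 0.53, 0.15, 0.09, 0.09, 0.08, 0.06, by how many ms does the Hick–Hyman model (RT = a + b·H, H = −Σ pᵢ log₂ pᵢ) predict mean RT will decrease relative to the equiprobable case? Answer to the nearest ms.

Equiprobable entropy H₀ = log₂ 6 = 2.5850 bits.
Skewed entropy H = −Σ pᵢ log₂ pᵢ = 2.0563 bits.
ΔRT = b·(H₀ − H) = 170 × 0.5286 = 89.87 ms.

90 ms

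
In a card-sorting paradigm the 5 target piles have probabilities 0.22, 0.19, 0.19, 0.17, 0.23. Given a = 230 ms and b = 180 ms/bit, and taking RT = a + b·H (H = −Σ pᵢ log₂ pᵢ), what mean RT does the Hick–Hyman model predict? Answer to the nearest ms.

646 ms

Entropy contributions −pᵢ log₂ pᵢ: 0.4806, 0.4552, 0.4552, 0.4346, 0.4877; sum H = 2.3133 bits.
RT = a + bH = 230 + 180·2.3133 = 646.39 ms.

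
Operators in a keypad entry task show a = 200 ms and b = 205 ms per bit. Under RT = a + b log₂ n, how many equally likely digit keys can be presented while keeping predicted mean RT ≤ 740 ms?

6

Information budget: (740 − 200)/205 = 2.6341 bits, so n ≤ 2^2.6341 = 6.208 → at most 6.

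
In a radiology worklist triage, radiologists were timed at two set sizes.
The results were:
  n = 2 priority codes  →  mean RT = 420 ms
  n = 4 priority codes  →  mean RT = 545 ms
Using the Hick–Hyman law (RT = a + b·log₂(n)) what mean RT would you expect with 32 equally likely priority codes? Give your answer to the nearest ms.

920 ms

RT is linear in log₂ n, so two points fix the line:
  b = (545 − 420) / (log₂ 4 − log₂ 2) = 125 / (2 − 1) = 125 ms/bit
  a = 420 − 125 × 1 = 295 ms
Then RT(32) = 295 + 125 × log₂ 32 = 295 + 125 × 5 ≈ 920.000 ms.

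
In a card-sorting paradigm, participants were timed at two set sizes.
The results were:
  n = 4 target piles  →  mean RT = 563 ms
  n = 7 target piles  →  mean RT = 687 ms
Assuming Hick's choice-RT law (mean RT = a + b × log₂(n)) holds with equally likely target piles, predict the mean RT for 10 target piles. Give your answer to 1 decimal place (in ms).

With log₂ n on the abscissa the relation is linear; from the two conditions:
  b = (687 − 563) / (log₂ 7 − log₂ 4) = 124 / (2.8074 − 2) = 153.588 ms/bit
  a = 563 − 153.588 × 2 = 255.824 ms
Then RT(10) = 255.824 + 153.588 × log₂ 10 = 255.824 + 153.588 × 3.3219 ≈ 766.032 ms.

766.0 ms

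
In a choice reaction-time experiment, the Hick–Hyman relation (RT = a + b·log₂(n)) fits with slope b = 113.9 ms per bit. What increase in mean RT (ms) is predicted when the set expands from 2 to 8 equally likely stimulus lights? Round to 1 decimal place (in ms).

Only the slope matters, since a is common to both: ΔRT = b·log₂(n₂/n₁).
log₂(8) − log₂(2) = log₂(8/2) = log₂(4) = 2.
ΔRT = 113.9 × 2.0000 = 227.800 ms.

227.8 ms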